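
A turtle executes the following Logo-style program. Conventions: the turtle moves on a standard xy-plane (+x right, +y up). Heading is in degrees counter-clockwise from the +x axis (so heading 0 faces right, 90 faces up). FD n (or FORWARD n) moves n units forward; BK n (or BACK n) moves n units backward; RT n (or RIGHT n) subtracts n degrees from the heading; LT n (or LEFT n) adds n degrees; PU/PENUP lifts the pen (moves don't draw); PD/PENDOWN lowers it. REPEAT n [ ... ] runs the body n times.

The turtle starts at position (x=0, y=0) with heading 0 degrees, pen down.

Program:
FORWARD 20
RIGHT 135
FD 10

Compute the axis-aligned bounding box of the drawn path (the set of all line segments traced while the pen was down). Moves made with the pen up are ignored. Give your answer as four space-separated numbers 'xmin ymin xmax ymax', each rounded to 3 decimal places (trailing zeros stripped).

Answer: 0 -7.071 20 0

Derivation:
Executing turtle program step by step:
Start: pos=(0,0), heading=0, pen down
FD 20: (0,0) -> (20,0) [heading=0, draw]
RT 135: heading 0 -> 225
FD 10: (20,0) -> (12.929,-7.071) [heading=225, draw]
Final: pos=(12.929,-7.071), heading=225, 2 segment(s) drawn

Segment endpoints: x in {0, 12.929, 20}, y in {-7.071, 0}
xmin=0, ymin=-7.071, xmax=20, ymax=0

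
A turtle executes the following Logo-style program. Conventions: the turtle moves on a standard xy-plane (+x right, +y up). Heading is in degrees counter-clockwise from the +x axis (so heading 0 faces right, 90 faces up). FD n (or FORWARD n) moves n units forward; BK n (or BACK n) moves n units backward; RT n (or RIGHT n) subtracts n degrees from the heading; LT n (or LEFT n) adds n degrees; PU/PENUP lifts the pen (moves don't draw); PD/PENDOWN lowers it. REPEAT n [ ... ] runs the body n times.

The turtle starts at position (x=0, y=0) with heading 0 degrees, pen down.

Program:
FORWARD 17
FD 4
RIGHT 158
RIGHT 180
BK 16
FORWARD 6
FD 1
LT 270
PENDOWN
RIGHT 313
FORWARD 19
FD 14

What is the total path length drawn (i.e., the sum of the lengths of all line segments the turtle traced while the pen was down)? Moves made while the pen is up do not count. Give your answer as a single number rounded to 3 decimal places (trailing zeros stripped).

Executing turtle program step by step:
Start: pos=(0,0), heading=0, pen down
FD 17: (0,0) -> (17,0) [heading=0, draw]
FD 4: (17,0) -> (21,0) [heading=0, draw]
RT 158: heading 0 -> 202
RT 180: heading 202 -> 22
BK 16: (21,0) -> (6.165,-5.994) [heading=22, draw]
FD 6: (6.165,-5.994) -> (11.728,-3.746) [heading=22, draw]
FD 1: (11.728,-3.746) -> (12.655,-3.371) [heading=22, draw]
LT 270: heading 22 -> 292
PD: pen down
RT 313: heading 292 -> 339
FD 19: (12.655,-3.371) -> (30.393,-10.18) [heading=339, draw]
FD 14: (30.393,-10.18) -> (43.463,-15.198) [heading=339, draw]
Final: pos=(43.463,-15.198), heading=339, 7 segment(s) drawn

Segment lengths:
  seg 1: (0,0) -> (17,0), length = 17
  seg 2: (17,0) -> (21,0), length = 4
  seg 3: (21,0) -> (6.165,-5.994), length = 16
  seg 4: (6.165,-5.994) -> (11.728,-3.746), length = 6
  seg 5: (11.728,-3.746) -> (12.655,-3.371), length = 1
  seg 6: (12.655,-3.371) -> (30.393,-10.18), length = 19
  seg 7: (30.393,-10.18) -> (43.463,-15.198), length = 14
Total = 77

Answer: 77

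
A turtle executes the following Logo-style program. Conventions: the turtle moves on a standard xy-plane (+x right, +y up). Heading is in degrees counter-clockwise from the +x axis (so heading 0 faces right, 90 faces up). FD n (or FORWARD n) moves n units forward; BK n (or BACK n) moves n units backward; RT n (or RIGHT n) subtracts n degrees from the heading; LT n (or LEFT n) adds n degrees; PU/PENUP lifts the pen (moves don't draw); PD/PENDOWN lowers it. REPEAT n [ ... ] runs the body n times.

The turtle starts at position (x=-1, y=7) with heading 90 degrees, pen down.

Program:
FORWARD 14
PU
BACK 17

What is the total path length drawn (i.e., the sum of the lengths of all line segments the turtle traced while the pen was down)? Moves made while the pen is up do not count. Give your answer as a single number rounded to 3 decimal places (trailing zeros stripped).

Executing turtle program step by step:
Start: pos=(-1,7), heading=90, pen down
FD 14: (-1,7) -> (-1,21) [heading=90, draw]
PU: pen up
BK 17: (-1,21) -> (-1,4) [heading=90, move]
Final: pos=(-1,4), heading=90, 1 segment(s) drawn

Segment lengths:
  seg 1: (-1,7) -> (-1,21), length = 14
Total = 14

Answer: 14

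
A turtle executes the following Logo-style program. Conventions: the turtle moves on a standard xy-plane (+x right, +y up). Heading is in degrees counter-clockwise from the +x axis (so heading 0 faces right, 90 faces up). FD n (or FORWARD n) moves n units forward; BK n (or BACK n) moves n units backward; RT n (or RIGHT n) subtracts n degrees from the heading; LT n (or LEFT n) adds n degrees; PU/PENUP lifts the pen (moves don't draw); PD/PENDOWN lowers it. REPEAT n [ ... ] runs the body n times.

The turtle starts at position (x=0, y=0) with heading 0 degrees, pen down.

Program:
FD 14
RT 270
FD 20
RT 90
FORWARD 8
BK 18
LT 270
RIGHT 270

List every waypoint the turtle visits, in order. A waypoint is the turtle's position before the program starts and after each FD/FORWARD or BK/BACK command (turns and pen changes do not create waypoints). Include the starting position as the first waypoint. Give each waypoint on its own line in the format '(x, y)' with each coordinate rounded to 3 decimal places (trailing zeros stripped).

Executing turtle program step by step:
Start: pos=(0,0), heading=0, pen down
FD 14: (0,0) -> (14,0) [heading=0, draw]
RT 270: heading 0 -> 90
FD 20: (14,0) -> (14,20) [heading=90, draw]
RT 90: heading 90 -> 0
FD 8: (14,20) -> (22,20) [heading=0, draw]
BK 18: (22,20) -> (4,20) [heading=0, draw]
LT 270: heading 0 -> 270
RT 270: heading 270 -> 0
Final: pos=(4,20), heading=0, 4 segment(s) drawn
Waypoints (5 total):
(0, 0)
(14, 0)
(14, 20)
(22, 20)
(4, 20)

Answer: (0, 0)
(14, 0)
(14, 20)
(22, 20)
(4, 20)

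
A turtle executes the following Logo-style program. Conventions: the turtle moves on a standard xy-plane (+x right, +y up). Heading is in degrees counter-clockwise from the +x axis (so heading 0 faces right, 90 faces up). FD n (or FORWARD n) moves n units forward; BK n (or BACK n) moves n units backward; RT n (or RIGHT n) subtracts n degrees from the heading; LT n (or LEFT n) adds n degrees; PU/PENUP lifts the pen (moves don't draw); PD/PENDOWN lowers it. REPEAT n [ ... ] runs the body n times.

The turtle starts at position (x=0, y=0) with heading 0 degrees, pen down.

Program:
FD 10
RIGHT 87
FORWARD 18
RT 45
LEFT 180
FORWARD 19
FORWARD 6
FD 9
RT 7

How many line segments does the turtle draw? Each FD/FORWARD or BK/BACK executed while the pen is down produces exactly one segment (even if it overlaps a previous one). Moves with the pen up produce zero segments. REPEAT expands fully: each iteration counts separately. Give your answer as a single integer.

Answer: 5

Derivation:
Executing turtle program step by step:
Start: pos=(0,0), heading=0, pen down
FD 10: (0,0) -> (10,0) [heading=0, draw]
RT 87: heading 0 -> 273
FD 18: (10,0) -> (10.942,-17.975) [heading=273, draw]
RT 45: heading 273 -> 228
LT 180: heading 228 -> 48
FD 19: (10.942,-17.975) -> (23.656,-3.856) [heading=48, draw]
FD 6: (23.656,-3.856) -> (27.67,0.603) [heading=48, draw]
FD 9: (27.67,0.603) -> (33.692,7.292) [heading=48, draw]
RT 7: heading 48 -> 41
Final: pos=(33.692,7.292), heading=41, 5 segment(s) drawn
Segments drawn: 5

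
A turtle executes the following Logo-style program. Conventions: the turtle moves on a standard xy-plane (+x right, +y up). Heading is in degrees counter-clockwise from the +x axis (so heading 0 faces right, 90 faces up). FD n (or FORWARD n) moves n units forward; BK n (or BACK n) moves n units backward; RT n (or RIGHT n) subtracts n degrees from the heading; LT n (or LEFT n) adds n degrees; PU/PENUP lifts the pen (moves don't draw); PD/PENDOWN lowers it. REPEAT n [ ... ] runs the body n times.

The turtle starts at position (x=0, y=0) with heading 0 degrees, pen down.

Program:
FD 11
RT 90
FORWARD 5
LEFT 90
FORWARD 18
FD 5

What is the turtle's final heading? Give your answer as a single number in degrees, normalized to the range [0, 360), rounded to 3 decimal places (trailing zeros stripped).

Answer: 0

Derivation:
Executing turtle program step by step:
Start: pos=(0,0), heading=0, pen down
FD 11: (0,0) -> (11,0) [heading=0, draw]
RT 90: heading 0 -> 270
FD 5: (11,0) -> (11,-5) [heading=270, draw]
LT 90: heading 270 -> 0
FD 18: (11,-5) -> (29,-5) [heading=0, draw]
FD 5: (29,-5) -> (34,-5) [heading=0, draw]
Final: pos=(34,-5), heading=0, 4 segment(s) drawn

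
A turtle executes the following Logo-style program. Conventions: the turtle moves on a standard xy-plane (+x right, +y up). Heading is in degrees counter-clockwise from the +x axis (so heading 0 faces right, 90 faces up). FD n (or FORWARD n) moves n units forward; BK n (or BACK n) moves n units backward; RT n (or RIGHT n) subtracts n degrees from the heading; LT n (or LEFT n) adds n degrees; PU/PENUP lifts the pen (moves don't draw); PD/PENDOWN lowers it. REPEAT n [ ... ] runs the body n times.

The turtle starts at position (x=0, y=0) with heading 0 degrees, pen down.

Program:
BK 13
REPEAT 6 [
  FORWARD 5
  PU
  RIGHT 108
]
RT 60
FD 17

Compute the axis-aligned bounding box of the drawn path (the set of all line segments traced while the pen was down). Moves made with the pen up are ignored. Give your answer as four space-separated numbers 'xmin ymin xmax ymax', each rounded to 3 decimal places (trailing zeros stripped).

Executing turtle program step by step:
Start: pos=(0,0), heading=0, pen down
BK 13: (0,0) -> (-13,0) [heading=0, draw]
REPEAT 6 [
  -- iteration 1/6 --
  FD 5: (-13,0) -> (-8,0) [heading=0, draw]
  PU: pen up
  RT 108: heading 0 -> 252
  -- iteration 2/6 --
  FD 5: (-8,0) -> (-9.545,-4.755) [heading=252, move]
  PU: pen up
  RT 108: heading 252 -> 144
  -- iteration 3/6 --
  FD 5: (-9.545,-4.755) -> (-13.59,-1.816) [heading=144, move]
  PU: pen up
  RT 108: heading 144 -> 36
  -- iteration 4/6 --
  FD 5: (-13.59,-1.816) -> (-9.545,1.123) [heading=36, move]
  PU: pen up
  RT 108: heading 36 -> 288
  -- iteration 5/6 --
  FD 5: (-9.545,1.123) -> (-8,-3.633) [heading=288, move]
  PU: pen up
  RT 108: heading 288 -> 180
  -- iteration 6/6 --
  FD 5: (-8,-3.633) -> (-13,-3.633) [heading=180, move]
  PU: pen up
  RT 108: heading 180 -> 72
]
RT 60: heading 72 -> 12
FD 17: (-13,-3.633) -> (3.629,-0.098) [heading=12, move]
Final: pos=(3.629,-0.098), heading=12, 2 segment(s) drawn

Segment endpoints: x in {-13, -8, 0}, y in {0}
xmin=-13, ymin=0, xmax=0, ymax=0

Answer: -13 0 0 0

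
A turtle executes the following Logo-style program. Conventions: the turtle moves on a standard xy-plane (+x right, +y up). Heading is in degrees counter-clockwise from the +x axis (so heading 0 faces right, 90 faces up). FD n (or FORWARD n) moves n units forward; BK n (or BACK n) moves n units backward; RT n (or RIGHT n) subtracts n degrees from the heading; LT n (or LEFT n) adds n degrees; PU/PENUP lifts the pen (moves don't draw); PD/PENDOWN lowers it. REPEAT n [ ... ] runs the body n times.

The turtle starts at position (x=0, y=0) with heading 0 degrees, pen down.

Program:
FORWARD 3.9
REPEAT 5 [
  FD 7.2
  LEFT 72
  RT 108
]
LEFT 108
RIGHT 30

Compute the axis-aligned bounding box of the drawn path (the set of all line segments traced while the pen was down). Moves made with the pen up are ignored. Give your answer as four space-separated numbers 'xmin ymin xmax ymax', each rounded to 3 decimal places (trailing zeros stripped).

Executing turtle program step by step:
Start: pos=(0,0), heading=0, pen down
FD 3.9: (0,0) -> (3.9,0) [heading=0, draw]
REPEAT 5 [
  -- iteration 1/5 --
  FD 7.2: (3.9,0) -> (11.1,0) [heading=0, draw]
  LT 72: heading 0 -> 72
  RT 108: heading 72 -> 324
  -- iteration 2/5 --
  FD 7.2: (11.1,0) -> (16.925,-4.232) [heading=324, draw]
  LT 72: heading 324 -> 36
  RT 108: heading 36 -> 288
  -- iteration 3/5 --
  FD 7.2: (16.925,-4.232) -> (19.15,-11.08) [heading=288, draw]
  LT 72: heading 288 -> 0
  RT 108: heading 0 -> 252
  -- iteration 4/5 --
  FD 7.2: (19.15,-11.08) -> (16.925,-17.927) [heading=252, draw]
  LT 72: heading 252 -> 324
  RT 108: heading 324 -> 216
  -- iteration 5/5 --
  FD 7.2: (16.925,-17.927) -> (11.1,-22.159) [heading=216, draw]
  LT 72: heading 216 -> 288
  RT 108: heading 288 -> 180
]
LT 108: heading 180 -> 288
RT 30: heading 288 -> 258
Final: pos=(11.1,-22.159), heading=258, 6 segment(s) drawn

Segment endpoints: x in {0, 3.9, 11.1, 11.1, 16.925, 19.15}, y in {-22.159, -17.927, -11.08, -4.232, 0}
xmin=0, ymin=-22.159, xmax=19.15, ymax=0

Answer: 0 -22.159 19.15 0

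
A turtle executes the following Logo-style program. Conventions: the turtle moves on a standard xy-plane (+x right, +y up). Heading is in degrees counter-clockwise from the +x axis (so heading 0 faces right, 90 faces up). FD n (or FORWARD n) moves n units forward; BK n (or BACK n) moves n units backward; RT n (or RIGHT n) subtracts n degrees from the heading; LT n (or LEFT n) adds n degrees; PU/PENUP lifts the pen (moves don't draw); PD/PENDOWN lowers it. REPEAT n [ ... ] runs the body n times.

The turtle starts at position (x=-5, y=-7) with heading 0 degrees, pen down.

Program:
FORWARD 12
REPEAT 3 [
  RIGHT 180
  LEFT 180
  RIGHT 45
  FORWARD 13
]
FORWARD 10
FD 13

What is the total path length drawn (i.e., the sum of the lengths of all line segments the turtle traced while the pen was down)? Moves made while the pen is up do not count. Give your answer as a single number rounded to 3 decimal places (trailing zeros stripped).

Answer: 74

Derivation:
Executing turtle program step by step:
Start: pos=(-5,-7), heading=0, pen down
FD 12: (-5,-7) -> (7,-7) [heading=0, draw]
REPEAT 3 [
  -- iteration 1/3 --
  RT 180: heading 0 -> 180
  LT 180: heading 180 -> 0
  RT 45: heading 0 -> 315
  FD 13: (7,-7) -> (16.192,-16.192) [heading=315, draw]
  -- iteration 2/3 --
  RT 180: heading 315 -> 135
  LT 180: heading 135 -> 315
  RT 45: heading 315 -> 270
  FD 13: (16.192,-16.192) -> (16.192,-29.192) [heading=270, draw]
  -- iteration 3/3 --
  RT 180: heading 270 -> 90
  LT 180: heading 90 -> 270
  RT 45: heading 270 -> 225
  FD 13: (16.192,-29.192) -> (7,-38.385) [heading=225, draw]
]
FD 10: (7,-38.385) -> (-0.071,-45.456) [heading=225, draw]
FD 13: (-0.071,-45.456) -> (-9.263,-54.648) [heading=225, draw]
Final: pos=(-9.263,-54.648), heading=225, 6 segment(s) drawn

Segment lengths:
  seg 1: (-5,-7) -> (7,-7), length = 12
  seg 2: (7,-7) -> (16.192,-16.192), length = 13
  seg 3: (16.192,-16.192) -> (16.192,-29.192), length = 13
  seg 4: (16.192,-29.192) -> (7,-38.385), length = 13
  seg 5: (7,-38.385) -> (-0.071,-45.456), length = 10
  seg 6: (-0.071,-45.456) -> (-9.263,-54.648), length = 13
Total = 74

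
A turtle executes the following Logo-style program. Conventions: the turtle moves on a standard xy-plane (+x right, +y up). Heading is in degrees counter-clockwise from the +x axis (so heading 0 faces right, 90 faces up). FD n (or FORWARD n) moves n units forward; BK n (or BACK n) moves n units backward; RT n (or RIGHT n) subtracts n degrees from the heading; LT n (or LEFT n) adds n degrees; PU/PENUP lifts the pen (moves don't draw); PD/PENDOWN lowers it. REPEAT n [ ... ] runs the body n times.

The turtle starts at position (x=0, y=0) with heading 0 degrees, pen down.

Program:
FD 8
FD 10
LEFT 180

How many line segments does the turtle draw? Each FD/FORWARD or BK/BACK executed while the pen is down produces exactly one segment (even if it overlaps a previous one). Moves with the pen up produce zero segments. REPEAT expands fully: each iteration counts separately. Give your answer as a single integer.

Executing turtle program step by step:
Start: pos=(0,0), heading=0, pen down
FD 8: (0,0) -> (8,0) [heading=0, draw]
FD 10: (8,0) -> (18,0) [heading=0, draw]
LT 180: heading 0 -> 180
Final: pos=(18,0), heading=180, 2 segment(s) drawn
Segments drawn: 2

Answer: 2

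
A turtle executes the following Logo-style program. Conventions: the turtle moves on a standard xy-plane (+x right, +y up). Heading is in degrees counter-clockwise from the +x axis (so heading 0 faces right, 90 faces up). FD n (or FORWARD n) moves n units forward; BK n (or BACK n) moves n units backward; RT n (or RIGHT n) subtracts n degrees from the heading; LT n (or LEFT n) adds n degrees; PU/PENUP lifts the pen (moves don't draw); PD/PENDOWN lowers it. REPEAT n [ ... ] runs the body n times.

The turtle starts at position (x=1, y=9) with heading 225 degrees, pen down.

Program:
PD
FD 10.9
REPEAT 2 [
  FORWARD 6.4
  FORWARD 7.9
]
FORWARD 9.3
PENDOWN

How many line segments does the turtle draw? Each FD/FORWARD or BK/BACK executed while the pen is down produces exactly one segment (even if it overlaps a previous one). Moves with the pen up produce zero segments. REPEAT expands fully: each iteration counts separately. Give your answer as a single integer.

Answer: 6

Derivation:
Executing turtle program step by step:
Start: pos=(1,9), heading=225, pen down
PD: pen down
FD 10.9: (1,9) -> (-6.707,1.293) [heading=225, draw]
REPEAT 2 [
  -- iteration 1/2 --
  FD 6.4: (-6.707,1.293) -> (-11.233,-3.233) [heading=225, draw]
  FD 7.9: (-11.233,-3.233) -> (-16.819,-8.819) [heading=225, draw]
  -- iteration 2/2 --
  FD 6.4: (-16.819,-8.819) -> (-21.345,-13.345) [heading=225, draw]
  FD 7.9: (-21.345,-13.345) -> (-26.931,-18.931) [heading=225, draw]
]
FD 9.3: (-26.931,-18.931) -> (-33.507,-25.507) [heading=225, draw]
PD: pen down
Final: pos=(-33.507,-25.507), heading=225, 6 segment(s) drawn
Segments drawn: 6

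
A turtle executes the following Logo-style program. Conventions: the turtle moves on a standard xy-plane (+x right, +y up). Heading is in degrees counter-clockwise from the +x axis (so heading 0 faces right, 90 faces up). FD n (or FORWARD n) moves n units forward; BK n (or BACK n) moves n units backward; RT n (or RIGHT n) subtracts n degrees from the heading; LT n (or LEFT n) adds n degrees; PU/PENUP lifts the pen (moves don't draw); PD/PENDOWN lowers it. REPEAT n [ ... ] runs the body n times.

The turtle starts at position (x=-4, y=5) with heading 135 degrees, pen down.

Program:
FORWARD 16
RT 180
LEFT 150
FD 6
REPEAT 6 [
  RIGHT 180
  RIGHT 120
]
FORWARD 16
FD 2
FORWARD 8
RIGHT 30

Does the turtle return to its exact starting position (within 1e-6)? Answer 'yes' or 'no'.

Executing turtle program step by step:
Start: pos=(-4,5), heading=135, pen down
FD 16: (-4,5) -> (-15.314,16.314) [heading=135, draw]
RT 180: heading 135 -> 315
LT 150: heading 315 -> 105
FD 6: (-15.314,16.314) -> (-16.867,22.109) [heading=105, draw]
REPEAT 6 [
  -- iteration 1/6 --
  RT 180: heading 105 -> 285
  RT 120: heading 285 -> 165
  -- iteration 2/6 --
  RT 180: heading 165 -> 345
  RT 120: heading 345 -> 225
  -- iteration 3/6 --
  RT 180: heading 225 -> 45
  RT 120: heading 45 -> 285
  -- iteration 4/6 --
  RT 180: heading 285 -> 105
  RT 120: heading 105 -> 345
  -- iteration 5/6 --
  RT 180: heading 345 -> 165
  RT 120: heading 165 -> 45
  -- iteration 6/6 --
  RT 180: heading 45 -> 225
  RT 120: heading 225 -> 105
]
FD 16: (-16.867,22.109) -> (-21.008,37.564) [heading=105, draw]
FD 2: (-21.008,37.564) -> (-21.525,39.496) [heading=105, draw]
FD 8: (-21.525,39.496) -> (-23.596,47.223) [heading=105, draw]
RT 30: heading 105 -> 75
Final: pos=(-23.596,47.223), heading=75, 5 segment(s) drawn

Start position: (-4, 5)
Final position: (-23.596, 47.223)
Distance = 46.549; >= 1e-6 -> NOT closed

Answer: no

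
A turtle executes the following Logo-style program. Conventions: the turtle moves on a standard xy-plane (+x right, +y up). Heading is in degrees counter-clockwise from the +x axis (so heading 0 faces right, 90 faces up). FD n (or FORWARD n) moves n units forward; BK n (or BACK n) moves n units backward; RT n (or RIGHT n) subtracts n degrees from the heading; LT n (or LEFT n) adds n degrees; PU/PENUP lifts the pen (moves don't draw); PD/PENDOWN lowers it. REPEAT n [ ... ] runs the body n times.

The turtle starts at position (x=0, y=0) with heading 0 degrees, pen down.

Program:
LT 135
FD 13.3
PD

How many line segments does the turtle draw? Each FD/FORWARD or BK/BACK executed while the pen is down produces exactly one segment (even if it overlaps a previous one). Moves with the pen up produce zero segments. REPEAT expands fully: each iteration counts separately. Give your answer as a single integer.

Answer: 1

Derivation:
Executing turtle program step by step:
Start: pos=(0,0), heading=0, pen down
LT 135: heading 0 -> 135
FD 13.3: (0,0) -> (-9.405,9.405) [heading=135, draw]
PD: pen down
Final: pos=(-9.405,9.405), heading=135, 1 segment(s) drawn
Segments drawn: 1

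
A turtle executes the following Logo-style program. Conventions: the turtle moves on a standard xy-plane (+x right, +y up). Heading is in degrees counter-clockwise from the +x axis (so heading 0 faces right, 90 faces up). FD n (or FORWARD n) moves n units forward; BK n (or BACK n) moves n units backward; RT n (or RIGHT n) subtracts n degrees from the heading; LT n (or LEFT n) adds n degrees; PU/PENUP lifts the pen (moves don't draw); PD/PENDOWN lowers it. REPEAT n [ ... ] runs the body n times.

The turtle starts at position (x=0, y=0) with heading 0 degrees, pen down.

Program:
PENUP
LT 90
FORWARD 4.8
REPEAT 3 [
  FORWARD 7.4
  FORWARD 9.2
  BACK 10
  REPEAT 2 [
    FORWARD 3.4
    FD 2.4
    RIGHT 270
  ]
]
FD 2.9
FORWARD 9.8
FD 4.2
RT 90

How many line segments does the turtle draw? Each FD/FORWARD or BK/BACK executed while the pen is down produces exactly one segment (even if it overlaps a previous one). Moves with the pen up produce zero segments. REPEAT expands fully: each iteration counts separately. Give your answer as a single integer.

Executing turtle program step by step:
Start: pos=(0,0), heading=0, pen down
PU: pen up
LT 90: heading 0 -> 90
FD 4.8: (0,0) -> (0,4.8) [heading=90, move]
REPEAT 3 [
  -- iteration 1/3 --
  FD 7.4: (0,4.8) -> (0,12.2) [heading=90, move]
  FD 9.2: (0,12.2) -> (0,21.4) [heading=90, move]
  BK 10: (0,21.4) -> (0,11.4) [heading=90, move]
  REPEAT 2 [
    -- iteration 1/2 --
    FD 3.4: (0,11.4) -> (0,14.8) [heading=90, move]
    FD 2.4: (0,14.8) -> (0,17.2) [heading=90, move]
    RT 270: heading 90 -> 180
    -- iteration 2/2 --
    FD 3.4: (0,17.2) -> (-3.4,17.2) [heading=180, move]
    FD 2.4: (-3.4,17.2) -> (-5.8,17.2) [heading=180, move]
    RT 270: heading 180 -> 270
  ]
  -- iteration 2/3 --
  FD 7.4: (-5.8,17.2) -> (-5.8,9.8) [heading=270, move]
  FD 9.2: (-5.8,9.8) -> (-5.8,0.6) [heading=270, move]
  BK 10: (-5.8,0.6) -> (-5.8,10.6) [heading=270, move]
  REPEAT 2 [
    -- iteration 1/2 --
    FD 3.4: (-5.8,10.6) -> (-5.8,7.2) [heading=270, move]
    FD 2.4: (-5.8,7.2) -> (-5.8,4.8) [heading=270, move]
    RT 270: heading 270 -> 0
    -- iteration 2/2 --
    FD 3.4: (-5.8,4.8) -> (-2.4,4.8) [heading=0, move]
    FD 2.4: (-2.4,4.8) -> (0,4.8) [heading=0, move]
    RT 270: heading 0 -> 90
  ]
  -- iteration 3/3 --
  FD 7.4: (0,4.8) -> (0,12.2) [heading=90, move]
  FD 9.2: (0,12.2) -> (0,21.4) [heading=90, move]
  BK 10: (0,21.4) -> (0,11.4) [heading=90, move]
  REPEAT 2 [
    -- iteration 1/2 --
    FD 3.4: (0,11.4) -> (0,14.8) [heading=90, move]
    FD 2.4: (0,14.8) -> (0,17.2) [heading=90, move]
    RT 270: heading 90 -> 180
    -- iteration 2/2 --
    FD 3.4: (0,17.2) -> (-3.4,17.2) [heading=180, move]
    FD 2.4: (-3.4,17.2) -> (-5.8,17.2) [heading=180, move]
    RT 270: heading 180 -> 270
  ]
]
FD 2.9: (-5.8,17.2) -> (-5.8,14.3) [heading=270, move]
FD 9.8: (-5.8,14.3) -> (-5.8,4.5) [heading=270, move]
FD 4.2: (-5.8,4.5) -> (-5.8,0.3) [heading=270, move]
RT 90: heading 270 -> 180
Final: pos=(-5.8,0.3), heading=180, 0 segment(s) drawn
Segments drawn: 0

Answer: 0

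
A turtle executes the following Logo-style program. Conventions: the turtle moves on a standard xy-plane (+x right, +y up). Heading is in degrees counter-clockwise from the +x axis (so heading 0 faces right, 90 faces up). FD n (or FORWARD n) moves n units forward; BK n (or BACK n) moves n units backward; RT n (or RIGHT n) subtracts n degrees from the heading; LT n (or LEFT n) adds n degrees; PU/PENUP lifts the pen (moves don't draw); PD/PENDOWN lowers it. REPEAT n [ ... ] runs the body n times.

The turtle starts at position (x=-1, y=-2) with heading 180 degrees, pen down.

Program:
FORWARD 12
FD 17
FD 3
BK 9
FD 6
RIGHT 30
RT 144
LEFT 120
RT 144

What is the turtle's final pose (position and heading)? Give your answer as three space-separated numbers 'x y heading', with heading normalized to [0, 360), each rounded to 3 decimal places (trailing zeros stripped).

Executing turtle program step by step:
Start: pos=(-1,-2), heading=180, pen down
FD 12: (-1,-2) -> (-13,-2) [heading=180, draw]
FD 17: (-13,-2) -> (-30,-2) [heading=180, draw]
FD 3: (-30,-2) -> (-33,-2) [heading=180, draw]
BK 9: (-33,-2) -> (-24,-2) [heading=180, draw]
FD 6: (-24,-2) -> (-30,-2) [heading=180, draw]
RT 30: heading 180 -> 150
RT 144: heading 150 -> 6
LT 120: heading 6 -> 126
RT 144: heading 126 -> 342
Final: pos=(-30,-2), heading=342, 5 segment(s) drawn

Answer: -30 -2 342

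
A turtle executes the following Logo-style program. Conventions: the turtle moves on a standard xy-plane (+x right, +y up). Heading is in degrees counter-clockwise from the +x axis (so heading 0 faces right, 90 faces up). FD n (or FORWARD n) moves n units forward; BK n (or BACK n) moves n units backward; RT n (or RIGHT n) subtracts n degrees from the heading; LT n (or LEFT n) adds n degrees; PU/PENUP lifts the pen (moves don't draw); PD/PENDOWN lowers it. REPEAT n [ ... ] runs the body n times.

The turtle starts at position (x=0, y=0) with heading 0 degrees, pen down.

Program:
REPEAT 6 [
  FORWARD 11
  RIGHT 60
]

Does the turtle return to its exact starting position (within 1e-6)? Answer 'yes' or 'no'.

Executing turtle program step by step:
Start: pos=(0,0), heading=0, pen down
REPEAT 6 [
  -- iteration 1/6 --
  FD 11: (0,0) -> (11,0) [heading=0, draw]
  RT 60: heading 0 -> 300
  -- iteration 2/6 --
  FD 11: (11,0) -> (16.5,-9.526) [heading=300, draw]
  RT 60: heading 300 -> 240
  -- iteration 3/6 --
  FD 11: (16.5,-9.526) -> (11,-19.053) [heading=240, draw]
  RT 60: heading 240 -> 180
  -- iteration 4/6 --
  FD 11: (11,-19.053) -> (0,-19.053) [heading=180, draw]
  RT 60: heading 180 -> 120
  -- iteration 5/6 --
  FD 11: (0,-19.053) -> (-5.5,-9.526) [heading=120, draw]
  RT 60: heading 120 -> 60
  -- iteration 6/6 --
  FD 11: (-5.5,-9.526) -> (0,0) [heading=60, draw]
  RT 60: heading 60 -> 0
]
Final: pos=(0,0), heading=0, 6 segment(s) drawn

Start position: (0, 0)
Final position: (0, 0)
Distance = 0; < 1e-6 -> CLOSED

Answer: yes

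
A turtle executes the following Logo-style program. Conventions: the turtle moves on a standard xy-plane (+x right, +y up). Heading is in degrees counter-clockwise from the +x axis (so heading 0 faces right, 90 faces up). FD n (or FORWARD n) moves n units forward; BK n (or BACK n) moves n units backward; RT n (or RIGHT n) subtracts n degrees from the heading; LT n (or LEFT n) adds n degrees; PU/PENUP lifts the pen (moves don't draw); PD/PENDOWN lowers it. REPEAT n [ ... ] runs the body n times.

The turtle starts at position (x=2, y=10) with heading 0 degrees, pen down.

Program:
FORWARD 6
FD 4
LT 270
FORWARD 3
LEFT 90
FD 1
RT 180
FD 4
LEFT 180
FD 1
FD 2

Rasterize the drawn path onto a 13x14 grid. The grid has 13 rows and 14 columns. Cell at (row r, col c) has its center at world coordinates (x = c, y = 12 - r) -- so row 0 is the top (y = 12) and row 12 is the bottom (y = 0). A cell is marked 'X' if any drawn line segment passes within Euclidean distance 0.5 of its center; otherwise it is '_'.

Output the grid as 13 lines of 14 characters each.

Answer: ______________
______________
__XXXXXXXXXXX_
____________X_
____________X_
_________XXXXX
______________
______________
______________
______________
______________
______________
______________

Derivation:
Segment 0: (2,10) -> (8,10)
Segment 1: (8,10) -> (12,10)
Segment 2: (12,10) -> (12,7)
Segment 3: (12,7) -> (13,7)
Segment 4: (13,7) -> (9,7)
Segment 5: (9,7) -> (10,7)
Segment 6: (10,7) -> (12,7)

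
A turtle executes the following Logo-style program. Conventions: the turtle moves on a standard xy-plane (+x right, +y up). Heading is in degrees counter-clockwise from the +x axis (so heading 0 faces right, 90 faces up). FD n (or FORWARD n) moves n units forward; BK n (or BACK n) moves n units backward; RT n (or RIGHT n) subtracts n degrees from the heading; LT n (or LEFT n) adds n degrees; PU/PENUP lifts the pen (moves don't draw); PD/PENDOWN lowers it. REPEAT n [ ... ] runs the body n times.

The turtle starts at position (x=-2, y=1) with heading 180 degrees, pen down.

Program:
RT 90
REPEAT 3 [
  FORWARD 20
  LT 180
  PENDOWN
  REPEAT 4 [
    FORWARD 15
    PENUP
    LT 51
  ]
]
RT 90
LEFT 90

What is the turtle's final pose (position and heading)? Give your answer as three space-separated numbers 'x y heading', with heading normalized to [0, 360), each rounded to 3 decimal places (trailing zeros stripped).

Answer: 69.739 70.212 162

Derivation:
Executing turtle program step by step:
Start: pos=(-2,1), heading=180, pen down
RT 90: heading 180 -> 90
REPEAT 3 [
  -- iteration 1/3 --
  FD 20: (-2,1) -> (-2,21) [heading=90, draw]
  LT 180: heading 90 -> 270
  PD: pen down
  REPEAT 4 [
    -- iteration 1/4 --
    FD 15: (-2,21) -> (-2,6) [heading=270, draw]
    PU: pen up
    LT 51: heading 270 -> 321
    -- iteration 2/4 --
    FD 15: (-2,6) -> (9.657,-3.44) [heading=321, move]
    PU: pen up
    LT 51: heading 321 -> 12
    -- iteration 3/4 --
    FD 15: (9.657,-3.44) -> (24.329,-0.321) [heading=12, move]
    PU: pen up
    LT 51: heading 12 -> 63
    -- iteration 4/4 --
    FD 15: (24.329,-0.321) -> (31.139,13.044) [heading=63, move]
    PU: pen up
    LT 51: heading 63 -> 114
  ]
  -- iteration 2/3 --
  FD 20: (31.139,13.044) -> (23.005,31.315) [heading=114, move]
  LT 180: heading 114 -> 294
  PD: pen down
  REPEAT 4 [
    -- iteration 1/4 --
    FD 15: (23.005,31.315) -> (29.106,17.612) [heading=294, draw]
    PU: pen up
    LT 51: heading 294 -> 345
    -- iteration 2/4 --
    FD 15: (29.106,17.612) -> (43.594,13.729) [heading=345, move]
    PU: pen up
    LT 51: heading 345 -> 36
    -- iteration 3/4 --
    FD 15: (43.594,13.729) -> (55.73,22.546) [heading=36, move]
    PU: pen up
    LT 51: heading 36 -> 87
    -- iteration 4/4 --
    FD 15: (55.73,22.546) -> (56.515,37.526) [heading=87, move]
    PU: pen up
    LT 51: heading 87 -> 138
  ]
  -- iteration 3/3 --
  FD 20: (56.515,37.526) -> (41.652,50.908) [heading=138, move]
  LT 180: heading 138 -> 318
  PD: pen down
  REPEAT 4 [
    -- iteration 1/4 --
    FD 15: (41.652,50.908) -> (52.799,40.871) [heading=318, draw]
    PU: pen up
    LT 51: heading 318 -> 9
    -- iteration 2/4 --
    FD 15: (52.799,40.871) -> (67.614,43.218) [heading=9, move]
    PU: pen up
    LT 51: heading 9 -> 60
    -- iteration 3/4 --
    FD 15: (67.614,43.218) -> (75.114,56.208) [heading=60, move]
    PU: pen up
    LT 51: heading 60 -> 111
    -- iteration 4/4 --
    FD 15: (75.114,56.208) -> (69.739,70.212) [heading=111, move]
    PU: pen up
    LT 51: heading 111 -> 162
  ]
]
RT 90: heading 162 -> 72
LT 90: heading 72 -> 162
Final: pos=(69.739,70.212), heading=162, 4 segment(s) drawn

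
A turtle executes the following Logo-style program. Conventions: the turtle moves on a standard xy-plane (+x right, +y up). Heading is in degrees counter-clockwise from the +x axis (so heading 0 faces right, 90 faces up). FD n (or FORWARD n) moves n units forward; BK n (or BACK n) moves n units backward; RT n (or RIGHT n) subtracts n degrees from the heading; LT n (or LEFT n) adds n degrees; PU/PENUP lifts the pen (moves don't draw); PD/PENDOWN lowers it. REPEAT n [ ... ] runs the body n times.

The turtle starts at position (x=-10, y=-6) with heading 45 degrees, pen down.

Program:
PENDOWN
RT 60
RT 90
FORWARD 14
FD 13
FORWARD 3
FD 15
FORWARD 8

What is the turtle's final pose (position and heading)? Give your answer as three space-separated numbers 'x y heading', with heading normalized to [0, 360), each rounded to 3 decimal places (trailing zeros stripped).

Answer: -23.717 -57.194 255

Derivation:
Executing turtle program step by step:
Start: pos=(-10,-6), heading=45, pen down
PD: pen down
RT 60: heading 45 -> 345
RT 90: heading 345 -> 255
FD 14: (-10,-6) -> (-13.623,-19.523) [heading=255, draw]
FD 13: (-13.623,-19.523) -> (-16.988,-32.08) [heading=255, draw]
FD 3: (-16.988,-32.08) -> (-17.765,-34.978) [heading=255, draw]
FD 15: (-17.765,-34.978) -> (-21.647,-49.467) [heading=255, draw]
FD 8: (-21.647,-49.467) -> (-23.717,-57.194) [heading=255, draw]
Final: pos=(-23.717,-57.194), heading=255, 5 segment(s) drawn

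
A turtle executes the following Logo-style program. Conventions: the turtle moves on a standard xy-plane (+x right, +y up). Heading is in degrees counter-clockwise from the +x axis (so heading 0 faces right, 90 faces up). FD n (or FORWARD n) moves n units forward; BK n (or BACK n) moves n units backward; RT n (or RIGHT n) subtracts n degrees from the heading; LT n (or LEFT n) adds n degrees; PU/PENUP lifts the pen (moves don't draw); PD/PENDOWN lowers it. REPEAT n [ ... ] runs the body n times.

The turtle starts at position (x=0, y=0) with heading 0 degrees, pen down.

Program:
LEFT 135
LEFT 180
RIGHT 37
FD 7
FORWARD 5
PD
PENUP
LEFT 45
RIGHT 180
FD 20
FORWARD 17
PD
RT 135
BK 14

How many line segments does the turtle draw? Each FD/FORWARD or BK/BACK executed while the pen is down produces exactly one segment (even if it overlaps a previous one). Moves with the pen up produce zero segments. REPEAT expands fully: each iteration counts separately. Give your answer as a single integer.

Executing turtle program step by step:
Start: pos=(0,0), heading=0, pen down
LT 135: heading 0 -> 135
LT 180: heading 135 -> 315
RT 37: heading 315 -> 278
FD 7: (0,0) -> (0.974,-6.932) [heading=278, draw]
FD 5: (0.974,-6.932) -> (1.67,-11.883) [heading=278, draw]
PD: pen down
PU: pen up
LT 45: heading 278 -> 323
RT 180: heading 323 -> 143
FD 20: (1.67,-11.883) -> (-14.303,0.153) [heading=143, move]
FD 17: (-14.303,0.153) -> (-27.879,10.384) [heading=143, move]
PD: pen down
RT 135: heading 143 -> 8
BK 14: (-27.879,10.384) -> (-41.743,8.436) [heading=8, draw]
Final: pos=(-41.743,8.436), heading=8, 3 segment(s) drawn
Segments drawn: 3

Answer: 3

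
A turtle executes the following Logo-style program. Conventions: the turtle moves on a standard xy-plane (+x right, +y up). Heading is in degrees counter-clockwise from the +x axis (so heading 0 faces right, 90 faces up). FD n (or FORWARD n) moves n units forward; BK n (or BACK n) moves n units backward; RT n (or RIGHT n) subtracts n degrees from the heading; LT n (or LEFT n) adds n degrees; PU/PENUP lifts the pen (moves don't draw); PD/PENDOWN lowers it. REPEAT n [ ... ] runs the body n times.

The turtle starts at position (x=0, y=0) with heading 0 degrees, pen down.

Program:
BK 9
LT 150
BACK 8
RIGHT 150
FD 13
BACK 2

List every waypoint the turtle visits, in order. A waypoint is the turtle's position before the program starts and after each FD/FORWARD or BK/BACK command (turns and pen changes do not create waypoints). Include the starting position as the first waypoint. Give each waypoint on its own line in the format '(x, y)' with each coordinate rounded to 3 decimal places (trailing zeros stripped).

Executing turtle program step by step:
Start: pos=(0,0), heading=0, pen down
BK 9: (0,0) -> (-9,0) [heading=0, draw]
LT 150: heading 0 -> 150
BK 8: (-9,0) -> (-2.072,-4) [heading=150, draw]
RT 150: heading 150 -> 0
FD 13: (-2.072,-4) -> (10.928,-4) [heading=0, draw]
BK 2: (10.928,-4) -> (8.928,-4) [heading=0, draw]
Final: pos=(8.928,-4), heading=0, 4 segment(s) drawn
Waypoints (5 total):
(0, 0)
(-9, 0)
(-2.072, -4)
(10.928, -4)
(8.928, -4)

Answer: (0, 0)
(-9, 0)
(-2.072, -4)
(10.928, -4)
(8.928, -4)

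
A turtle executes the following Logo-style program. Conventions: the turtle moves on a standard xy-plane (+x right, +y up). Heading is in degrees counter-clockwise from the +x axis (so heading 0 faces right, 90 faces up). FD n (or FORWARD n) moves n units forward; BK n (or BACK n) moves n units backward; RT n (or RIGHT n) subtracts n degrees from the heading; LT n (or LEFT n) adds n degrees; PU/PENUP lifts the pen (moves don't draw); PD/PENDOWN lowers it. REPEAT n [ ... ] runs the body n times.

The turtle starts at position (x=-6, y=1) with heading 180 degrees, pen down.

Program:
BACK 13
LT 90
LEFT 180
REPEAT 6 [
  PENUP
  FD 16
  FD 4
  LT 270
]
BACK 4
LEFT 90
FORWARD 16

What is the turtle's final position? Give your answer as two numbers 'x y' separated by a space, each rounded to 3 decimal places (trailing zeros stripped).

Executing turtle program step by step:
Start: pos=(-6,1), heading=180, pen down
BK 13: (-6,1) -> (7,1) [heading=180, draw]
LT 90: heading 180 -> 270
LT 180: heading 270 -> 90
REPEAT 6 [
  -- iteration 1/6 --
  PU: pen up
  FD 16: (7,1) -> (7,17) [heading=90, move]
  FD 4: (7,17) -> (7,21) [heading=90, move]
  LT 270: heading 90 -> 0
  -- iteration 2/6 --
  PU: pen up
  FD 16: (7,21) -> (23,21) [heading=0, move]
  FD 4: (23,21) -> (27,21) [heading=0, move]
  LT 270: heading 0 -> 270
  -- iteration 3/6 --
  PU: pen up
  FD 16: (27,21) -> (27,5) [heading=270, move]
  FD 4: (27,5) -> (27,1) [heading=270, move]
  LT 270: heading 270 -> 180
  -- iteration 4/6 --
  PU: pen up
  FD 16: (27,1) -> (11,1) [heading=180, move]
  FD 4: (11,1) -> (7,1) [heading=180, move]
  LT 270: heading 180 -> 90
  -- iteration 5/6 --
  PU: pen up
  FD 16: (7,1) -> (7,17) [heading=90, move]
  FD 4: (7,17) -> (7,21) [heading=90, move]
  LT 270: heading 90 -> 0
  -- iteration 6/6 --
  PU: pen up
  FD 16: (7,21) -> (23,21) [heading=0, move]
  FD 4: (23,21) -> (27,21) [heading=0, move]
  LT 270: heading 0 -> 270
]
BK 4: (27,21) -> (27,25) [heading=270, move]
LT 90: heading 270 -> 0
FD 16: (27,25) -> (43,25) [heading=0, move]
Final: pos=(43,25), heading=0, 1 segment(s) drawn

Answer: 43 25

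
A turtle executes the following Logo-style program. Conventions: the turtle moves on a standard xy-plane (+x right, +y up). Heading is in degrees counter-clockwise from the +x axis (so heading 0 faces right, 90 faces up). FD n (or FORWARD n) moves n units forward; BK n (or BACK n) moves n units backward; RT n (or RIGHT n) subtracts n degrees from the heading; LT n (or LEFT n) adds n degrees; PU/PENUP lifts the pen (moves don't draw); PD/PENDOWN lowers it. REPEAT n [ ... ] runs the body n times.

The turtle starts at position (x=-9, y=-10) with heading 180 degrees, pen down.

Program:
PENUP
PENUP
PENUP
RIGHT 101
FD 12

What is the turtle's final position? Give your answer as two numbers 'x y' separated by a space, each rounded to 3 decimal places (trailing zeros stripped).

Answer: -6.71 1.78

Derivation:
Executing turtle program step by step:
Start: pos=(-9,-10), heading=180, pen down
PU: pen up
PU: pen up
PU: pen up
RT 101: heading 180 -> 79
FD 12: (-9,-10) -> (-6.71,1.78) [heading=79, move]
Final: pos=(-6.71,1.78), heading=79, 0 segment(s) drawn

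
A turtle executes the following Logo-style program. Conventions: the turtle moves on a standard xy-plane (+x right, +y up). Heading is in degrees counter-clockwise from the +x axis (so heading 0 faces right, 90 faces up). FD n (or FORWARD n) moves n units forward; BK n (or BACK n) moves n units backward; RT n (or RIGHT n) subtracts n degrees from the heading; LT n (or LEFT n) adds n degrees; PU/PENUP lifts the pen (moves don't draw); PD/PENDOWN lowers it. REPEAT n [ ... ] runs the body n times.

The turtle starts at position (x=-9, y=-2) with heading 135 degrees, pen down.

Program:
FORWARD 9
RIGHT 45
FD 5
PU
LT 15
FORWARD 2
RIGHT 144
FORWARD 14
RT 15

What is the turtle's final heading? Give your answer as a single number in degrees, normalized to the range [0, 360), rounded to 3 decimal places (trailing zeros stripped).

Answer: 306

Derivation:
Executing turtle program step by step:
Start: pos=(-9,-2), heading=135, pen down
FD 9: (-9,-2) -> (-15.364,4.364) [heading=135, draw]
RT 45: heading 135 -> 90
FD 5: (-15.364,4.364) -> (-15.364,9.364) [heading=90, draw]
PU: pen up
LT 15: heading 90 -> 105
FD 2: (-15.364,9.364) -> (-15.882,11.296) [heading=105, move]
RT 144: heading 105 -> 321
FD 14: (-15.882,11.296) -> (-5.002,2.485) [heading=321, move]
RT 15: heading 321 -> 306
Final: pos=(-5.002,2.485), heading=306, 2 segment(s) drawn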